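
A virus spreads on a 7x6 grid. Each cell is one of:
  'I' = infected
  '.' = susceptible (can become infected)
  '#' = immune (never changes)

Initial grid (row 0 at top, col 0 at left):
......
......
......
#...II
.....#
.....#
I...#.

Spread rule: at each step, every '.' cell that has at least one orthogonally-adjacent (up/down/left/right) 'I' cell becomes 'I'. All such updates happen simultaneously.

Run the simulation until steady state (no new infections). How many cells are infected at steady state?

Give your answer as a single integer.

Answer: 37

Derivation:
Step 0 (initial): 3 infected
Step 1: +6 new -> 9 infected
Step 2: +9 new -> 18 infected
Step 3: +10 new -> 28 infected
Step 4: +3 new -> 31 infected
Step 5: +3 new -> 34 infected
Step 6: +2 new -> 36 infected
Step 7: +1 new -> 37 infected
Step 8: +0 new -> 37 infected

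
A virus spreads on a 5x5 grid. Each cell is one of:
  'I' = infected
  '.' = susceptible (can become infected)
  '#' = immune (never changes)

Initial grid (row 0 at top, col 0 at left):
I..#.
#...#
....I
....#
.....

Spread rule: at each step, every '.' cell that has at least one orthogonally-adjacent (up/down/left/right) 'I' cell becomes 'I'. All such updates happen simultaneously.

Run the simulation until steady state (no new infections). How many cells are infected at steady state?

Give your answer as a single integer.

Answer: 20

Derivation:
Step 0 (initial): 2 infected
Step 1: +2 new -> 4 infected
Step 2: +5 new -> 9 infected
Step 3: +4 new -> 13 infected
Step 4: +4 new -> 17 infected
Step 5: +2 new -> 19 infected
Step 6: +1 new -> 20 infected
Step 7: +0 new -> 20 infected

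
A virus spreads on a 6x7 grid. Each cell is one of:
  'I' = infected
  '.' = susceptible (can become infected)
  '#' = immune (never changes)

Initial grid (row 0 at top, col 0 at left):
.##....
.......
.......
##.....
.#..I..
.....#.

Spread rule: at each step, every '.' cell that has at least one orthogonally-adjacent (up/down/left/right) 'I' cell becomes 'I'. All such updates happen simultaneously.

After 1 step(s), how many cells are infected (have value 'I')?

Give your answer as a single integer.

Answer: 5

Derivation:
Step 0 (initial): 1 infected
Step 1: +4 new -> 5 infected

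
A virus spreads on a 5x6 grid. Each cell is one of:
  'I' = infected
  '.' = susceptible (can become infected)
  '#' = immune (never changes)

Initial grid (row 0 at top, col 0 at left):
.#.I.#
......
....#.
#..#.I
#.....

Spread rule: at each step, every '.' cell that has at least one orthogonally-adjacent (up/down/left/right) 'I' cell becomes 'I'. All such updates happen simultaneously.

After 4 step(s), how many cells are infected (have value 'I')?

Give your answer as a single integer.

Step 0 (initial): 2 infected
Step 1: +6 new -> 8 infected
Step 2: +5 new -> 13 infected
Step 3: +3 new -> 16 infected
Step 4: +4 new -> 20 infected

Answer: 20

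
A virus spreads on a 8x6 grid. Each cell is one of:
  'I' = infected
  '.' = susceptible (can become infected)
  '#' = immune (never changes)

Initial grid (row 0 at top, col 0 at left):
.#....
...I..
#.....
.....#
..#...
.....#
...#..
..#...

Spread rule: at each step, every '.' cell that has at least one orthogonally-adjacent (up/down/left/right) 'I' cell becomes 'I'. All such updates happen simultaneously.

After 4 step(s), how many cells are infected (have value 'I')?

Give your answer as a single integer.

Answer: 23

Derivation:
Step 0 (initial): 1 infected
Step 1: +4 new -> 5 infected
Step 2: +7 new -> 12 infected
Step 3: +7 new -> 19 infected
Step 4: +4 new -> 23 infected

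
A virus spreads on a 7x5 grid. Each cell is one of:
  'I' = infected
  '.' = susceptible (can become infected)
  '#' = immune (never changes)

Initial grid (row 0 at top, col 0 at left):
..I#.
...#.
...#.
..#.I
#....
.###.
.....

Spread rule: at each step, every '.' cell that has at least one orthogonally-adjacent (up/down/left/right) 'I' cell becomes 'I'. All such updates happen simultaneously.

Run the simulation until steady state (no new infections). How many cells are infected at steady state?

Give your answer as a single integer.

Step 0 (initial): 2 infected
Step 1: +5 new -> 7 infected
Step 2: +6 new -> 13 infected
Step 3: +5 new -> 18 infected
Step 4: +4 new -> 22 infected
Step 5: +2 new -> 24 infected
Step 6: +1 new -> 25 infected
Step 7: +1 new -> 26 infected
Step 8: +1 new -> 27 infected
Step 9: +0 new -> 27 infected

Answer: 27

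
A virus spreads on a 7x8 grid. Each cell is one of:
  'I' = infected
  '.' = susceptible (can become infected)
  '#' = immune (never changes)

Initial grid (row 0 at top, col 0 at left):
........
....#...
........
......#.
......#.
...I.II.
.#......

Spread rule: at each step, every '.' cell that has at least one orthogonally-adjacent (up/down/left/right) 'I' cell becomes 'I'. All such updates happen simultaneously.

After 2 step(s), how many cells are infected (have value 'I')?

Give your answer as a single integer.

Answer: 20

Derivation:
Step 0 (initial): 3 infected
Step 1: +8 new -> 11 infected
Step 2: +9 new -> 20 infected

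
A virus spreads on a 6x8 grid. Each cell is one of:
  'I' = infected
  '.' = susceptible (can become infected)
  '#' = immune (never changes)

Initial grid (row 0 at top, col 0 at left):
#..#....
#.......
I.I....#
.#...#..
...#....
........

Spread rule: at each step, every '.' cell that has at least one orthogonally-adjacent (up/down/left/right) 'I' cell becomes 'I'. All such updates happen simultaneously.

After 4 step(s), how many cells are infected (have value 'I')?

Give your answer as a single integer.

Answer: 27

Derivation:
Step 0 (initial): 2 infected
Step 1: +5 new -> 7 infected
Step 2: +7 new -> 14 infected
Step 3: +7 new -> 21 infected
Step 4: +6 new -> 27 infected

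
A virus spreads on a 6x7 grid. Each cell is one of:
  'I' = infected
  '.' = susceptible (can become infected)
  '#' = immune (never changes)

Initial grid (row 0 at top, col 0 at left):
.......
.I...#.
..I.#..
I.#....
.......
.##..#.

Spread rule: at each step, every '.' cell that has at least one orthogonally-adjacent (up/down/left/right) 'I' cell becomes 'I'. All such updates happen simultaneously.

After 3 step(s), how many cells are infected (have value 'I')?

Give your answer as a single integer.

Step 0 (initial): 3 infected
Step 1: +8 new -> 11 infected
Step 2: +6 new -> 17 infected
Step 3: +5 new -> 22 infected

Answer: 22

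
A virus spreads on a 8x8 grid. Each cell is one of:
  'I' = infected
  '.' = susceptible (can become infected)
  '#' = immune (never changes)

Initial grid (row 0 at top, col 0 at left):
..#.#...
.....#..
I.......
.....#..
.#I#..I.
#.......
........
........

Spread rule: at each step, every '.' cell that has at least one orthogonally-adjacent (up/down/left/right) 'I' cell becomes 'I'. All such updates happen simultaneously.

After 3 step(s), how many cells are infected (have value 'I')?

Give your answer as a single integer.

Answer: 41

Derivation:
Step 0 (initial): 3 infected
Step 1: +9 new -> 12 infected
Step 2: +15 new -> 27 infected
Step 3: +14 new -> 41 infected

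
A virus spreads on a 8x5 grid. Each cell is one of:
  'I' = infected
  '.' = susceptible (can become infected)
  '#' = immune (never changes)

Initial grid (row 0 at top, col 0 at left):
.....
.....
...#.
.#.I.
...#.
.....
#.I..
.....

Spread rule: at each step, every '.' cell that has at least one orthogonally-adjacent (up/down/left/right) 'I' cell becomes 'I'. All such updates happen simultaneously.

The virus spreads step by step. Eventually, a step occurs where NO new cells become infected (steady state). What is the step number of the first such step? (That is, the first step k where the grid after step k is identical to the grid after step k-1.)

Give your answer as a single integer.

Answer: 7

Derivation:
Step 0 (initial): 2 infected
Step 1: +6 new -> 8 infected
Step 2: +9 new -> 17 infected
Step 3: +8 new -> 25 infected
Step 4: +6 new -> 31 infected
Step 5: +4 new -> 35 infected
Step 6: +1 new -> 36 infected
Step 7: +0 new -> 36 infected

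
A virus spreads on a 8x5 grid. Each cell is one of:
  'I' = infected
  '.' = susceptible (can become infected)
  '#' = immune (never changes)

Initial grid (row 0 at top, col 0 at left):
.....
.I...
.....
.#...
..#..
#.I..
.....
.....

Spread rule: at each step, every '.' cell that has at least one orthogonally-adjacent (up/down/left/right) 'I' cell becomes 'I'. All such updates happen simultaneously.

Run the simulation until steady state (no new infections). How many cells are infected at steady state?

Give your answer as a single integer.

Step 0 (initial): 2 infected
Step 1: +7 new -> 9 infected
Step 2: +11 new -> 20 infected
Step 3: +12 new -> 32 infected
Step 4: +5 new -> 37 infected
Step 5: +0 new -> 37 infected

Answer: 37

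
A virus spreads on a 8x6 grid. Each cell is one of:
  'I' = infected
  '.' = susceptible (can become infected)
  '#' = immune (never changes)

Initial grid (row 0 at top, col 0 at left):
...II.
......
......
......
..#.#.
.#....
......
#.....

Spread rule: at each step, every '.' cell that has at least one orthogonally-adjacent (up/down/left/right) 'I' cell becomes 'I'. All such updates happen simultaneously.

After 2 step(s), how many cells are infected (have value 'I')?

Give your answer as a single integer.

Step 0 (initial): 2 infected
Step 1: +4 new -> 6 infected
Step 2: +5 new -> 11 infected

Answer: 11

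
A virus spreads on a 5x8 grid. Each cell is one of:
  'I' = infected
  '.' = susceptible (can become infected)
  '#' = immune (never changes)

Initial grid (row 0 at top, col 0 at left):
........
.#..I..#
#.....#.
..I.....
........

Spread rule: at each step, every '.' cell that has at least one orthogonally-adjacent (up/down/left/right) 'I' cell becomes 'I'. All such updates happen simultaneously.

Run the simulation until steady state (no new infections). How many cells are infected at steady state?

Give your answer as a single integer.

Step 0 (initial): 2 infected
Step 1: +8 new -> 10 infected
Step 2: +11 new -> 21 infected
Step 3: +5 new -> 26 infected
Step 4: +4 new -> 30 infected
Step 5: +3 new -> 33 infected
Step 6: +3 new -> 36 infected
Step 7: +0 new -> 36 infected

Answer: 36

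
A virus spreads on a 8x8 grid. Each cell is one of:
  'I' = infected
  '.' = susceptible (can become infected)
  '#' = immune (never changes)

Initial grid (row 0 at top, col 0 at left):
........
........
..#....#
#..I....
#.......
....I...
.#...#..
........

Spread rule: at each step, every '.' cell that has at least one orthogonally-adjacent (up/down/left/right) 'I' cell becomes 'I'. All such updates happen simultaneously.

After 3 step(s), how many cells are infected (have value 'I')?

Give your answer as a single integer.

Step 0 (initial): 2 infected
Step 1: +8 new -> 10 infected
Step 2: +10 new -> 20 infected
Step 3: +14 new -> 34 infected

Answer: 34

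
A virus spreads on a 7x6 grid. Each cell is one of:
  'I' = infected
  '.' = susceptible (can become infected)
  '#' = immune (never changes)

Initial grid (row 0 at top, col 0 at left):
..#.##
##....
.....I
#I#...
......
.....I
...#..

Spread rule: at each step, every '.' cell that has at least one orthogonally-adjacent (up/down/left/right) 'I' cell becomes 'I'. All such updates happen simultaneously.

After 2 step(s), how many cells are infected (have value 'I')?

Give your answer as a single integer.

Answer: 22

Derivation:
Step 0 (initial): 3 infected
Step 1: +8 new -> 11 infected
Step 2: +11 new -> 22 infected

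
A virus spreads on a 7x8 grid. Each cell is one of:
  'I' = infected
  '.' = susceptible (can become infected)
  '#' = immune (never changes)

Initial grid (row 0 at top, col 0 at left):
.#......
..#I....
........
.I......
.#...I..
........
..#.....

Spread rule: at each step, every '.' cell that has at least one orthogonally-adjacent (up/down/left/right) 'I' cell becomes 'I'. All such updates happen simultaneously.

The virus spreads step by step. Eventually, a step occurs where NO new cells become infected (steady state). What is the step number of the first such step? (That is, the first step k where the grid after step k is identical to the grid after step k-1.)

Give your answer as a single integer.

Answer: 6

Derivation:
Step 0 (initial): 3 infected
Step 1: +10 new -> 13 infected
Step 2: +18 new -> 31 infected
Step 3: +11 new -> 42 infected
Step 4: +8 new -> 50 infected
Step 5: +2 new -> 52 infected
Step 6: +0 new -> 52 infected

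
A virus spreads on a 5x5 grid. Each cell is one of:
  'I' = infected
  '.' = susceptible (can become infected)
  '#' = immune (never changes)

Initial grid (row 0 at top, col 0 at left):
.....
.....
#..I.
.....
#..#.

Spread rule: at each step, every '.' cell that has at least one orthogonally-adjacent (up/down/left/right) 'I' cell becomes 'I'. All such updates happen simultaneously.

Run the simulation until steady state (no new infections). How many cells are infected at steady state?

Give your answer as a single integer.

Step 0 (initial): 1 infected
Step 1: +4 new -> 5 infected
Step 2: +6 new -> 11 infected
Step 3: +6 new -> 17 infected
Step 4: +4 new -> 21 infected
Step 5: +1 new -> 22 infected
Step 6: +0 new -> 22 infected

Answer: 22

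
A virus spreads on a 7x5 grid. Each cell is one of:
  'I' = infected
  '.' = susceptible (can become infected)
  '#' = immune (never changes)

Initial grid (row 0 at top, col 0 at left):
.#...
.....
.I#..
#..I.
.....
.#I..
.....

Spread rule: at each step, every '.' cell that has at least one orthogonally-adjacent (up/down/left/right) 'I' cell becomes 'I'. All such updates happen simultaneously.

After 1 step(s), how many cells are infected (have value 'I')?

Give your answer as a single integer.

Answer: 13

Derivation:
Step 0 (initial): 3 infected
Step 1: +10 new -> 13 infected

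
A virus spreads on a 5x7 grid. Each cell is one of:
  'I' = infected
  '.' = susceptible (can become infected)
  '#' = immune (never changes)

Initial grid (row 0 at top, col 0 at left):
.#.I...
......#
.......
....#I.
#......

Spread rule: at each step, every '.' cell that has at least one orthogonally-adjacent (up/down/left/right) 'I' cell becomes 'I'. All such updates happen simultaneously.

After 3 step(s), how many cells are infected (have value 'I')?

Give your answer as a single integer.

Answer: 22

Derivation:
Step 0 (initial): 2 infected
Step 1: +6 new -> 8 infected
Step 2: +9 new -> 17 infected
Step 3: +5 new -> 22 infected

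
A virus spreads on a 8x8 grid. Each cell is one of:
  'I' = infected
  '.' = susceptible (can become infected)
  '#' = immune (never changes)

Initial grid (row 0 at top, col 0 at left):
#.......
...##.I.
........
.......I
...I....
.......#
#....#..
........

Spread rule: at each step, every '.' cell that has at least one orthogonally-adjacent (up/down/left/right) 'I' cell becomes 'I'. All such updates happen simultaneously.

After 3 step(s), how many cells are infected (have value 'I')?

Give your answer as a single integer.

Step 0 (initial): 3 infected
Step 1: +11 new -> 14 infected
Step 2: +13 new -> 27 infected
Step 3: +11 new -> 38 infected

Answer: 38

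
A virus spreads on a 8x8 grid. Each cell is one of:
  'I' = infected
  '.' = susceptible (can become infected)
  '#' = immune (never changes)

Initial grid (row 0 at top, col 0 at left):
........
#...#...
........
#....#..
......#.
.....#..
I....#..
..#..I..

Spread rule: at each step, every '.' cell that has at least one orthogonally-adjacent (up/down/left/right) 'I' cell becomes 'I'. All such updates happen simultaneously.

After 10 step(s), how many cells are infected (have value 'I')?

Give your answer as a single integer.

Step 0 (initial): 2 infected
Step 1: +5 new -> 7 infected
Step 2: +8 new -> 15 infected
Step 3: +6 new -> 21 infected
Step 4: +5 new -> 26 infected
Step 5: +6 new -> 32 infected
Step 6: +6 new -> 38 infected
Step 7: +6 new -> 44 infected
Step 8: +6 new -> 50 infected
Step 9: +4 new -> 54 infected
Step 10: +2 new -> 56 infected

Answer: 56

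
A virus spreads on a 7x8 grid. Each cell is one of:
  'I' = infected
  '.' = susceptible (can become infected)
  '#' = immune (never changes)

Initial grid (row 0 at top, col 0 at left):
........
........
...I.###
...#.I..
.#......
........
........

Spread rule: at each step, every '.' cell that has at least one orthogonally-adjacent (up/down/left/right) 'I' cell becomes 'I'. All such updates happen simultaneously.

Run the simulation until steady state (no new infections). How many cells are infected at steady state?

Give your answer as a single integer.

Step 0 (initial): 2 infected
Step 1: +6 new -> 8 infected
Step 2: +9 new -> 17 infected
Step 3: +12 new -> 29 infected
Step 4: +10 new -> 39 infected
Step 5: +8 new -> 47 infected
Step 6: +3 new -> 50 infected
Step 7: +1 new -> 51 infected
Step 8: +0 new -> 51 infected

Answer: 51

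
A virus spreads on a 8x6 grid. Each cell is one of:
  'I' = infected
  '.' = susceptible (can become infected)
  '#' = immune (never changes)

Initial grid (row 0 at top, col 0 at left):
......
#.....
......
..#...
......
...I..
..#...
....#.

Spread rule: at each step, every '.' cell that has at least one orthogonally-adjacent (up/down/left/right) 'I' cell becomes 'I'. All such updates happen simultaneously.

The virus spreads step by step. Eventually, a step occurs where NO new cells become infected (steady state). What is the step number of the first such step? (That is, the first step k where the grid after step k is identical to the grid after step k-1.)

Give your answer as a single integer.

Answer: 9

Derivation:
Step 0 (initial): 1 infected
Step 1: +4 new -> 5 infected
Step 2: +7 new -> 12 infected
Step 3: +8 new -> 20 infected
Step 4: +9 new -> 29 infected
Step 5: +7 new -> 36 infected
Step 6: +5 new -> 41 infected
Step 7: +2 new -> 43 infected
Step 8: +1 new -> 44 infected
Step 9: +0 new -> 44 infected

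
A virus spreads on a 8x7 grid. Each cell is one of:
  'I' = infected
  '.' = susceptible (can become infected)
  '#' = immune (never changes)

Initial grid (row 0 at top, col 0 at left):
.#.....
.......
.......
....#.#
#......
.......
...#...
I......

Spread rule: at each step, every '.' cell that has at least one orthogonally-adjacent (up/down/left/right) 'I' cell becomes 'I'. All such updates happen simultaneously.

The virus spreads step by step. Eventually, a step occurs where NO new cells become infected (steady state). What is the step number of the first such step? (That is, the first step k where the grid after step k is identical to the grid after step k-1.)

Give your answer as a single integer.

Step 0 (initial): 1 infected
Step 1: +2 new -> 3 infected
Step 2: +3 new -> 6 infected
Step 3: +3 new -> 9 infected
Step 4: +3 new -> 12 infected
Step 5: +5 new -> 17 infected
Step 6: +7 new -> 24 infected
Step 7: +7 new -> 31 infected
Step 8: +5 new -> 36 infected
Step 9: +6 new -> 42 infected
Step 10: +3 new -> 45 infected
Step 11: +3 new -> 48 infected
Step 12: +2 new -> 50 infected
Step 13: +1 new -> 51 infected
Step 14: +0 new -> 51 infected

Answer: 14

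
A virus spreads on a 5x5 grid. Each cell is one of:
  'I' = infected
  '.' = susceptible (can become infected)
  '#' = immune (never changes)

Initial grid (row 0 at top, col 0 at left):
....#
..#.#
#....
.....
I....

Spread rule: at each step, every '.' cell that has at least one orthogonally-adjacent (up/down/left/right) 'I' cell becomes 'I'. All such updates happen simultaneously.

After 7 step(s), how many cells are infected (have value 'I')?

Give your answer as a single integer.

Answer: 21

Derivation:
Step 0 (initial): 1 infected
Step 1: +2 new -> 3 infected
Step 2: +2 new -> 5 infected
Step 3: +3 new -> 8 infected
Step 4: +4 new -> 12 infected
Step 5: +4 new -> 16 infected
Step 6: +4 new -> 20 infected
Step 7: +1 new -> 21 infected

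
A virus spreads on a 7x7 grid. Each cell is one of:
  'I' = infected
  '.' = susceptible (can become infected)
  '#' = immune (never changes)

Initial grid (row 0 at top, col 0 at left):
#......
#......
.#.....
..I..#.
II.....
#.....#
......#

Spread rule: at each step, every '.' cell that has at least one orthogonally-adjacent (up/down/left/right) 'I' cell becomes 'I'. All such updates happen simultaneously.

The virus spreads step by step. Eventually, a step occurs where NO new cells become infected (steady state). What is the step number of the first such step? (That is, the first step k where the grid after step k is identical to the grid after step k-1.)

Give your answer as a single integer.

Step 0 (initial): 3 infected
Step 1: +6 new -> 9 infected
Step 2: +7 new -> 16 infected
Step 3: +8 new -> 24 infected
Step 4: +7 new -> 31 infected
Step 5: +6 new -> 37 infected
Step 6: +4 new -> 41 infected
Step 7: +1 new -> 42 infected
Step 8: +0 new -> 42 infected

Answer: 8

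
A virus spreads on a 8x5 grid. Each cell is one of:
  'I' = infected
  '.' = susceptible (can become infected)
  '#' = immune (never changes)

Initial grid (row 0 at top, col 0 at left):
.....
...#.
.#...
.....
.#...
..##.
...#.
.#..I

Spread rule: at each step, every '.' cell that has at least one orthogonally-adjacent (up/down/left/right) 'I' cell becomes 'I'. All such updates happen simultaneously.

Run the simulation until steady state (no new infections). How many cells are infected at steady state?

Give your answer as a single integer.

Answer: 33

Derivation:
Step 0 (initial): 1 infected
Step 1: +2 new -> 3 infected
Step 2: +2 new -> 5 infected
Step 3: +2 new -> 7 infected
Step 4: +3 new -> 10 infected
Step 5: +5 new -> 15 infected
Step 6: +5 new -> 20 infected
Step 7: +4 new -> 24 infected
Step 8: +3 new -> 27 infected
Step 9: +3 new -> 30 infected
Step 10: +2 new -> 32 infected
Step 11: +1 new -> 33 infected
Step 12: +0 new -> 33 infected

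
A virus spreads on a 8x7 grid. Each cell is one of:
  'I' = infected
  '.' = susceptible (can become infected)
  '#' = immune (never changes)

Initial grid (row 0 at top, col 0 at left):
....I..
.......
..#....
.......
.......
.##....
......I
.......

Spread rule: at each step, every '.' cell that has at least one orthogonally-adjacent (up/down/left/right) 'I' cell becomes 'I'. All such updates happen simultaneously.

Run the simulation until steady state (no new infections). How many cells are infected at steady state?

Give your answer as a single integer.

Answer: 53

Derivation:
Step 0 (initial): 2 infected
Step 1: +6 new -> 8 infected
Step 2: +9 new -> 17 infected
Step 3: +11 new -> 28 infected
Step 4: +9 new -> 37 infected
Step 5: +6 new -> 43 infected
Step 6: +5 new -> 48 infected
Step 7: +4 new -> 52 infected
Step 8: +1 new -> 53 infected
Step 9: +0 new -> 53 infected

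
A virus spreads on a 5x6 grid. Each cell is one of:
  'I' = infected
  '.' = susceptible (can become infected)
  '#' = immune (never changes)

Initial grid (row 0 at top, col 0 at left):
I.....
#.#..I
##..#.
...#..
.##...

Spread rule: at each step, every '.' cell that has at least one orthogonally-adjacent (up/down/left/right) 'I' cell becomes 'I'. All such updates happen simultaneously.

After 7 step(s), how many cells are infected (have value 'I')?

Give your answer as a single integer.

Step 0 (initial): 2 infected
Step 1: +4 new -> 6 infected
Step 2: +5 new -> 11 infected
Step 3: +4 new -> 15 infected
Step 4: +2 new -> 17 infected
Step 5: +2 new -> 19 infected
Step 6: +1 new -> 20 infected
Step 7: +1 new -> 21 infected

Answer: 21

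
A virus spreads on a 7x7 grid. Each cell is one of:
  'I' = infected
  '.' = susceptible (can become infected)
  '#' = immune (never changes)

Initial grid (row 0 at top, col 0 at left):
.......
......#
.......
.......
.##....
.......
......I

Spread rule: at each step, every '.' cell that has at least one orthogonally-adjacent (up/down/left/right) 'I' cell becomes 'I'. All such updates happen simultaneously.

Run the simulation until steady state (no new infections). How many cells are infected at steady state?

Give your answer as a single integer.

Step 0 (initial): 1 infected
Step 1: +2 new -> 3 infected
Step 2: +3 new -> 6 infected
Step 3: +4 new -> 10 infected
Step 4: +5 new -> 15 infected
Step 5: +5 new -> 20 infected
Step 6: +5 new -> 25 infected
Step 7: +5 new -> 30 infected
Step 8: +6 new -> 36 infected
Step 9: +4 new -> 40 infected
Step 10: +3 new -> 43 infected
Step 11: +2 new -> 45 infected
Step 12: +1 new -> 46 infected
Step 13: +0 new -> 46 infected

Answer: 46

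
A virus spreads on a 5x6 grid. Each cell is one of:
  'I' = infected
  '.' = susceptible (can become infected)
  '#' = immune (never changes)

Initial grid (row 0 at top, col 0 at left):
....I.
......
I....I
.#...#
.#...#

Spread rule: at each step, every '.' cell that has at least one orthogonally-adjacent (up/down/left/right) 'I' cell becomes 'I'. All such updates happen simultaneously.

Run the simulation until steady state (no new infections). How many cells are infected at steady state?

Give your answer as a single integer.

Answer: 26

Derivation:
Step 0 (initial): 3 infected
Step 1: +8 new -> 11 infected
Step 2: +8 new -> 19 infected
Step 3: +5 new -> 24 infected
Step 4: +2 new -> 26 infected
Step 5: +0 new -> 26 infected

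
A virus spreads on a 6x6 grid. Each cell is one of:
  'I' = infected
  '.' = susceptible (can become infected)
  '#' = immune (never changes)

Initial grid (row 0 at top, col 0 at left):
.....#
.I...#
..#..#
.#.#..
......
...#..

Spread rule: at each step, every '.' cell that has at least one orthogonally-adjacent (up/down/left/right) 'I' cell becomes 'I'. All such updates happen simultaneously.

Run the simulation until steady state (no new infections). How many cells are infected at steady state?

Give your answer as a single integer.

Step 0 (initial): 1 infected
Step 1: +4 new -> 5 infected
Step 2: +4 new -> 9 infected
Step 3: +4 new -> 13 infected
Step 4: +3 new -> 16 infected
Step 5: +3 new -> 19 infected
Step 6: +4 new -> 23 infected
Step 7: +5 new -> 28 infected
Step 8: +1 new -> 29 infected
Step 9: +0 new -> 29 infected

Answer: 29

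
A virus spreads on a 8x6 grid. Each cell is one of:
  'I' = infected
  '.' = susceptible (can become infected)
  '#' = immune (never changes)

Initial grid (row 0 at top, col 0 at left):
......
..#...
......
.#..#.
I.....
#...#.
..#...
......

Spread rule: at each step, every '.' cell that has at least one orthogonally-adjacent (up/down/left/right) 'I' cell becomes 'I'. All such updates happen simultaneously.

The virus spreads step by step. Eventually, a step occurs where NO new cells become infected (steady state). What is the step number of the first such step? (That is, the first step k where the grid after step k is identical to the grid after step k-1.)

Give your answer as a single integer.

Answer: 10

Derivation:
Step 0 (initial): 1 infected
Step 1: +2 new -> 3 infected
Step 2: +3 new -> 6 infected
Step 3: +6 new -> 12 infected
Step 4: +8 new -> 20 infected
Step 5: +6 new -> 26 infected
Step 6: +7 new -> 33 infected
Step 7: +5 new -> 38 infected
Step 8: +3 new -> 41 infected
Step 9: +1 new -> 42 infected
Step 10: +0 new -> 42 infected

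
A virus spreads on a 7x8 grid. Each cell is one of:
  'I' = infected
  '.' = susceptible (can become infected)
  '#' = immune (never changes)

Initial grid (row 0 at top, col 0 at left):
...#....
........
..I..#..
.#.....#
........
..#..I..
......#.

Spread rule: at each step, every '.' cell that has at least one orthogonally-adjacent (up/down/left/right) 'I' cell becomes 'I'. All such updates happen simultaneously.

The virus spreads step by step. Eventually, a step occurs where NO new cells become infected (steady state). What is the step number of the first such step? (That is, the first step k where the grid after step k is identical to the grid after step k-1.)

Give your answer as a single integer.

Answer: 8

Derivation:
Step 0 (initial): 2 infected
Step 1: +8 new -> 10 infected
Step 2: +13 new -> 23 infected
Step 3: +11 new -> 34 infected
Step 4: +7 new -> 41 infected
Step 5: +5 new -> 46 infected
Step 6: +3 new -> 49 infected
Step 7: +1 new -> 50 infected
Step 8: +0 new -> 50 infected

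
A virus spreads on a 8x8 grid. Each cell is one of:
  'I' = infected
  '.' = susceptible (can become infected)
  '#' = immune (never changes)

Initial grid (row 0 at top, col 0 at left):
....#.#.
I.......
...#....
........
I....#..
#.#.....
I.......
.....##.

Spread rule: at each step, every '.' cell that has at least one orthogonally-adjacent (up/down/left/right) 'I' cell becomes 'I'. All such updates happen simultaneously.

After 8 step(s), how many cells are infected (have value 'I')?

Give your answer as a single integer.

Answer: 55

Derivation:
Step 0 (initial): 3 infected
Step 1: +7 new -> 10 infected
Step 2: +8 new -> 18 infected
Step 3: +7 new -> 25 infected
Step 4: +7 new -> 32 infected
Step 5: +6 new -> 38 infected
Step 6: +6 new -> 44 infected
Step 7: +5 new -> 49 infected
Step 8: +6 new -> 55 infected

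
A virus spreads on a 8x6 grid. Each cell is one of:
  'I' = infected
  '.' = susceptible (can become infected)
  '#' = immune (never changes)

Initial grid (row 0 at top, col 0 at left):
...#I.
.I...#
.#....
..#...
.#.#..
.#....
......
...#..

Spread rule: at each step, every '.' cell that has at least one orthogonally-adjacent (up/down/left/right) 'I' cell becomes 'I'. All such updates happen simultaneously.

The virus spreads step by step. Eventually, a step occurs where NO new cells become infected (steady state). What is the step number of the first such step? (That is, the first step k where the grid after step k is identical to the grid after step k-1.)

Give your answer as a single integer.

Answer: 10

Derivation:
Step 0 (initial): 2 infected
Step 1: +5 new -> 7 infected
Step 2: +6 new -> 13 infected
Step 3: +4 new -> 17 infected
Step 4: +5 new -> 22 infected
Step 5: +3 new -> 25 infected
Step 6: +4 new -> 29 infected
Step 7: +6 new -> 35 infected
Step 8: +4 new -> 39 infected
Step 9: +1 new -> 40 infected
Step 10: +0 new -> 40 infected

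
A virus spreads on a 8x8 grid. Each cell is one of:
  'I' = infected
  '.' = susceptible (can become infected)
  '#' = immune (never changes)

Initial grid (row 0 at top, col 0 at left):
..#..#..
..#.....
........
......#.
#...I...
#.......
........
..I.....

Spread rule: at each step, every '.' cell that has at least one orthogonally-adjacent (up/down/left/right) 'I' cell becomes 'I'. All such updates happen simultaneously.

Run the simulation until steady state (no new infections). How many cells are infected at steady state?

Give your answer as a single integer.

Answer: 58

Derivation:
Step 0 (initial): 2 infected
Step 1: +7 new -> 9 infected
Step 2: +13 new -> 22 infected
Step 3: +11 new -> 33 infected
Step 4: +10 new -> 43 infected
Step 5: +7 new -> 50 infected
Step 6: +4 new -> 54 infected
Step 7: +3 new -> 57 infected
Step 8: +1 new -> 58 infected
Step 9: +0 new -> 58 infected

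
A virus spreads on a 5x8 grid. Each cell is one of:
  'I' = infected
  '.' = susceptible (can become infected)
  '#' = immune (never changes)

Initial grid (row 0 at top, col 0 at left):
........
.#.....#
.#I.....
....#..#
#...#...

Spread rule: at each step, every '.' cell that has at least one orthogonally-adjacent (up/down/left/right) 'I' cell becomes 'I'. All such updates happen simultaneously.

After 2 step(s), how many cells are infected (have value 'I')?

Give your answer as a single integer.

Answer: 10

Derivation:
Step 0 (initial): 1 infected
Step 1: +3 new -> 4 infected
Step 2: +6 new -> 10 infected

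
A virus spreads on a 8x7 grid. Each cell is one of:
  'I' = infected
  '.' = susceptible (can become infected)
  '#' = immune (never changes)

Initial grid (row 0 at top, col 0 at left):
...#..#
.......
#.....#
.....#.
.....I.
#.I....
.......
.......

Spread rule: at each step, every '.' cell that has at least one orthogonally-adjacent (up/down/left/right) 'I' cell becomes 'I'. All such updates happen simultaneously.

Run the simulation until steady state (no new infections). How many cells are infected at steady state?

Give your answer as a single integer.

Step 0 (initial): 2 infected
Step 1: +7 new -> 9 infected
Step 2: +11 new -> 20 infected
Step 3: +11 new -> 31 infected
Step 4: +9 new -> 40 infected
Step 5: +5 new -> 45 infected
Step 6: +4 new -> 49 infected
Step 7: +1 new -> 50 infected
Step 8: +0 new -> 50 infected

Answer: 50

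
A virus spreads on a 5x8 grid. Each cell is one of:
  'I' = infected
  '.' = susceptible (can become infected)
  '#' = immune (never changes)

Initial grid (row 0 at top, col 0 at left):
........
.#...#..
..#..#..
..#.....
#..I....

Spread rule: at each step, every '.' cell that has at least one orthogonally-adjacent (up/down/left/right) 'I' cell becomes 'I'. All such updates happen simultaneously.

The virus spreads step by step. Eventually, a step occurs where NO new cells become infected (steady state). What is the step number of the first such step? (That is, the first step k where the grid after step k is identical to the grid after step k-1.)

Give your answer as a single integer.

Step 0 (initial): 1 infected
Step 1: +3 new -> 4 infected
Step 2: +4 new -> 8 infected
Step 3: +5 new -> 13 infected
Step 4: +7 new -> 20 infected
Step 5: +5 new -> 25 infected
Step 6: +5 new -> 30 infected
Step 7: +3 new -> 33 infected
Step 8: +1 new -> 34 infected
Step 9: +0 new -> 34 infected

Answer: 9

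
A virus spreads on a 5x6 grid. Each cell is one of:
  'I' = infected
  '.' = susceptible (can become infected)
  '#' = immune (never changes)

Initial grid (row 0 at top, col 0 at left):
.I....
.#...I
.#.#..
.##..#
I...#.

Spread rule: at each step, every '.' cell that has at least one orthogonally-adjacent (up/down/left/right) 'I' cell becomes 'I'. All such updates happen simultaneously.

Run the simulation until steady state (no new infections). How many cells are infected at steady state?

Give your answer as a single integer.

Step 0 (initial): 3 infected
Step 1: +7 new -> 10 infected
Step 2: +8 new -> 18 infected
Step 3: +3 new -> 21 infected
Step 4: +1 new -> 22 infected
Step 5: +0 new -> 22 infected

Answer: 22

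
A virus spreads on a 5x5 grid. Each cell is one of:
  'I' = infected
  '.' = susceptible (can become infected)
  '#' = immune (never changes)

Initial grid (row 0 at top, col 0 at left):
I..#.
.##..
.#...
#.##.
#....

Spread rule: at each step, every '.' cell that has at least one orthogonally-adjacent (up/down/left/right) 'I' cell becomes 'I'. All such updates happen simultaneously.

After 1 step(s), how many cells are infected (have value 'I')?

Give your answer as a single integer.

Answer: 3

Derivation:
Step 0 (initial): 1 infected
Step 1: +2 new -> 3 infected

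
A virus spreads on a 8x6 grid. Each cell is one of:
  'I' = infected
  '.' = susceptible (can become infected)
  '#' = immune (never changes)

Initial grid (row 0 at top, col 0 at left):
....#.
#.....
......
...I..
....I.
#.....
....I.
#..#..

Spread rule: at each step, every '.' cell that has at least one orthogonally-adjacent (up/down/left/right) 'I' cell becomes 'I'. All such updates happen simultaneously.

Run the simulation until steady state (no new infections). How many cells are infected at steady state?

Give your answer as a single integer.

Answer: 43

Derivation:
Step 0 (initial): 3 infected
Step 1: +9 new -> 12 infected
Step 2: +10 new -> 22 infected
Step 3: +10 new -> 32 infected
Step 4: +8 new -> 40 infected
Step 5: +2 new -> 42 infected
Step 6: +1 new -> 43 infected
Step 7: +0 new -> 43 infected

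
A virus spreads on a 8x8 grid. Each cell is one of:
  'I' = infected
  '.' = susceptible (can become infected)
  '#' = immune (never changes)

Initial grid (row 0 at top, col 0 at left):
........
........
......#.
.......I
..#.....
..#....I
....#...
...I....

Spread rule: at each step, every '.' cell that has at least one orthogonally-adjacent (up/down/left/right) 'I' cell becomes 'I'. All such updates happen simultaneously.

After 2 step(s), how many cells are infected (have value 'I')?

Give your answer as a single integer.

Step 0 (initial): 3 infected
Step 1: +8 new -> 11 infected
Step 2: +10 new -> 21 infected

Answer: 21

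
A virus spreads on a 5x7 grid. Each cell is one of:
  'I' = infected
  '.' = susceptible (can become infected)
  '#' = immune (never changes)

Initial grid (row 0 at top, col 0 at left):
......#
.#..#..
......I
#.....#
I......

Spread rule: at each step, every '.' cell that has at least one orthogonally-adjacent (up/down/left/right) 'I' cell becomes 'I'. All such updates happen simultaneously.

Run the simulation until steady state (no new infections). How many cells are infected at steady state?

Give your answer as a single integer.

Answer: 30

Derivation:
Step 0 (initial): 2 infected
Step 1: +3 new -> 5 infected
Step 2: +5 new -> 10 infected
Step 3: +7 new -> 17 infected
Step 4: +7 new -> 24 infected
Step 5: +3 new -> 27 infected
Step 6: +2 new -> 29 infected
Step 7: +1 new -> 30 infected
Step 8: +0 new -> 30 infected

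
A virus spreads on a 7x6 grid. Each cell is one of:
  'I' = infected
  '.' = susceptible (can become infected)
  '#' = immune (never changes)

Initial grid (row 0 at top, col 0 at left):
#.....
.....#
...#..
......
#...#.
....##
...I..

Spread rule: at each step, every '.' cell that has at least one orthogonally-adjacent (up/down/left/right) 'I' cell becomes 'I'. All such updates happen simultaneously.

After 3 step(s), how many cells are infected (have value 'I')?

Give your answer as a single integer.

Step 0 (initial): 1 infected
Step 1: +3 new -> 4 infected
Step 2: +4 new -> 8 infected
Step 3: +4 new -> 12 infected

Answer: 12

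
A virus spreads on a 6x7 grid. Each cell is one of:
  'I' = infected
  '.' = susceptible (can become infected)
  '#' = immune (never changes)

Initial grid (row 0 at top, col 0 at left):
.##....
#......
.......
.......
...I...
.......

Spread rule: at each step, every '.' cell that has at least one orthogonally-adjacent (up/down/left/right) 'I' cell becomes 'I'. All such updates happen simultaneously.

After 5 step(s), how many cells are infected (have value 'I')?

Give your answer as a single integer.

Answer: 35

Derivation:
Step 0 (initial): 1 infected
Step 1: +4 new -> 5 infected
Step 2: +7 new -> 12 infected
Step 3: +9 new -> 21 infected
Step 4: +9 new -> 30 infected
Step 5: +5 new -> 35 infected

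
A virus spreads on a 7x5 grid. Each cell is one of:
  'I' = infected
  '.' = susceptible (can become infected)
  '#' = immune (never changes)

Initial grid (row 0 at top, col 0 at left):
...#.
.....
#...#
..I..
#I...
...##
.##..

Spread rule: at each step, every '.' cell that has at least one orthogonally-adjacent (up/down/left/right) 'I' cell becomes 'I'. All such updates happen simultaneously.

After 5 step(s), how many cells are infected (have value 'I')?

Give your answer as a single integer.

Answer: 25

Derivation:
Step 0 (initial): 2 infected
Step 1: +5 new -> 7 infected
Step 2: +8 new -> 15 infected
Step 3: +5 new -> 20 infected
Step 4: +3 new -> 23 infected
Step 5: +2 new -> 25 infected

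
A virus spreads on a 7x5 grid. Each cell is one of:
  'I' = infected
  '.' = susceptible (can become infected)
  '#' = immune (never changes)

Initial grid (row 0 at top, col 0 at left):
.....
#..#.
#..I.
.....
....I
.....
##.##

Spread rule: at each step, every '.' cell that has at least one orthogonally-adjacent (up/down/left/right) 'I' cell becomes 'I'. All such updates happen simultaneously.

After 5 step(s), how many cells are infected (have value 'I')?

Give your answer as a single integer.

Answer: 28

Derivation:
Step 0 (initial): 2 infected
Step 1: +6 new -> 8 infected
Step 2: +6 new -> 14 infected
Step 3: +6 new -> 20 infected
Step 4: +6 new -> 26 infected
Step 5: +2 new -> 28 infected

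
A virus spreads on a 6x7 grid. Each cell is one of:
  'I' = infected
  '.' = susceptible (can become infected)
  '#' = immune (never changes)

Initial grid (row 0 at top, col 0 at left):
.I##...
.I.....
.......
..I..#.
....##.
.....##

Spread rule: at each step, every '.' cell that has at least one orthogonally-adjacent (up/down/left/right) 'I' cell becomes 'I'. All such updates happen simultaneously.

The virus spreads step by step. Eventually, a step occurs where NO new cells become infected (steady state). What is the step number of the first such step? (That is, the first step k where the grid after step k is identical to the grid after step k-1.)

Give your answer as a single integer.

Answer: 8

Derivation:
Step 0 (initial): 3 infected
Step 1: +8 new -> 11 infected
Step 2: +8 new -> 19 infected
Step 3: +5 new -> 24 infected
Step 4: +5 new -> 29 infected
Step 5: +3 new -> 32 infected
Step 6: +2 new -> 34 infected
Step 7: +1 new -> 35 infected
Step 8: +0 new -> 35 infected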